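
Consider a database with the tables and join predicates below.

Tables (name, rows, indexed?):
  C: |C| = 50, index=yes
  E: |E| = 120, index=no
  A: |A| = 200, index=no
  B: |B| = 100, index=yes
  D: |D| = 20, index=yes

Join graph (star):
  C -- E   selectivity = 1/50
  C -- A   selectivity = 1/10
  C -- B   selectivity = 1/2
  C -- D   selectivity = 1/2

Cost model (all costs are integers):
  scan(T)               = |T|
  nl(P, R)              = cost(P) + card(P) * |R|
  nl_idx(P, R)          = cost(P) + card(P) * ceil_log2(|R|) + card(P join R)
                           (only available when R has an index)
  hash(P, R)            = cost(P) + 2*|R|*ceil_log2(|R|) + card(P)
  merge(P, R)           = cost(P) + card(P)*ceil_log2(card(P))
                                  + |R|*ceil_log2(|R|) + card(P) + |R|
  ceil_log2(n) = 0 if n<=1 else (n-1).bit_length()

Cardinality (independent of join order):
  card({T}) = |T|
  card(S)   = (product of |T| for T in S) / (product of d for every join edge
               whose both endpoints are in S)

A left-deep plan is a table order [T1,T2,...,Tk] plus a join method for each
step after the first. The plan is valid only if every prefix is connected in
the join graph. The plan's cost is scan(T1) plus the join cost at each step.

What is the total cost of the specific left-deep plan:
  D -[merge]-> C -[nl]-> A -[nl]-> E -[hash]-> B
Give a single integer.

1325890

step 1: scan D: cost=20, card=20
step 2: join C via merge
    card(P join C) = 20*50/(2) = 500
    cost = 20 + 20*5 + 50*6 + 20 + 50 = 490
step 3: join A via nl
    card(P join A) = 500*200/(10) = 10000
    cost = 490 + 500*200 = 100490
step 4: join E via nl
    card(P join E) = 10000*120/(50) = 24000
    cost = 100490 + 10000*120 = 1300490
step 5: join B via hash
    card(P join B) = 24000*100/(2) = 1200000
    cost = 1300490 + 2*100*7 + 24000 = 1325890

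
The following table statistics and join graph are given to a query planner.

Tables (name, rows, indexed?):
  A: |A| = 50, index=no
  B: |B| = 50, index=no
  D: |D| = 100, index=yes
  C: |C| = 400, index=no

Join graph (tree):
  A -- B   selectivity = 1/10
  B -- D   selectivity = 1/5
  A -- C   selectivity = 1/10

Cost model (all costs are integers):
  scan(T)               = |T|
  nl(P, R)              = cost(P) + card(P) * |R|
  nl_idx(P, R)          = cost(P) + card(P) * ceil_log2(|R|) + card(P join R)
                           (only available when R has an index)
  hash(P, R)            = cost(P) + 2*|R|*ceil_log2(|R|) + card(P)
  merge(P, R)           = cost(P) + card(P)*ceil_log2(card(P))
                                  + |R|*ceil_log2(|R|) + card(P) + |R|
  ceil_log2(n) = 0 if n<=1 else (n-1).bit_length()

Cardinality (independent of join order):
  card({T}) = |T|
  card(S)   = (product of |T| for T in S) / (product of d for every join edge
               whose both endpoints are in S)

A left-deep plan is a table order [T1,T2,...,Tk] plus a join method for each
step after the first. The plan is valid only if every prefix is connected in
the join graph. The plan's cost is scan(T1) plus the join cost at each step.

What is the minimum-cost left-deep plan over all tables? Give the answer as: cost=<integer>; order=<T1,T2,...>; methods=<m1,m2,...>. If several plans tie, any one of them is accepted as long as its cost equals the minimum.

cost=14550; order=A,B,D,C; methods=hash,hash,hash

Selinger DP (subsets sized 1..n):
  {A}: scan cost=50, card=50
  {B}: scan cost=50, card=50
  {D}: scan cost=100, card=100
  {C}: scan cost=400, card=400
  {AB}: card=250; try (B,hash)→700, (A,hash)→700, (B,merge)→750, (A,merge)→750, (B,nl)→2550, (A,nl)→2550; best=700 via (B,hash)
  {AC}: card=2000; try (A,hash)→1400, (C,merge)→4400, (A,merge)→4750, (C,hash)→7300, (C,nl)→20050, (A,nl)→20400; best=1400 via (A,hash)
  {BD}: card=1000; try (B,hash)→800, (D,merge)→1200, (B,merge)→1250, (D,nl_idx)→1400, (D,hash)→1500, (D,nl)→5050 …(+1); best=800 via (B,hash)
  {ABD}: card=5000; try (D,hash)→2350, (A,hash)→2400, (D,merge)→3750, (D,nl_idx)→7450, (A,merge)→12150, (D,nl)→25700 …(+1); best=2350 via (D,hash)
  {ABC}: card=10000; try (B,hash)→4000, (C,merge)→6950, (C,hash)→8150, (B,merge)→25750, (C,nl)→100700, (B,nl)→101400; best=4000 via (B,hash)
  {ABCD}: card=200000; try (C,hash)→14550, (D,hash)→15400, (C,merge)→76350, (D,merge)→154800, (D,nl_idx)→274000, (D,nl)→1004000 …(+1); best=14550 via (C,hash)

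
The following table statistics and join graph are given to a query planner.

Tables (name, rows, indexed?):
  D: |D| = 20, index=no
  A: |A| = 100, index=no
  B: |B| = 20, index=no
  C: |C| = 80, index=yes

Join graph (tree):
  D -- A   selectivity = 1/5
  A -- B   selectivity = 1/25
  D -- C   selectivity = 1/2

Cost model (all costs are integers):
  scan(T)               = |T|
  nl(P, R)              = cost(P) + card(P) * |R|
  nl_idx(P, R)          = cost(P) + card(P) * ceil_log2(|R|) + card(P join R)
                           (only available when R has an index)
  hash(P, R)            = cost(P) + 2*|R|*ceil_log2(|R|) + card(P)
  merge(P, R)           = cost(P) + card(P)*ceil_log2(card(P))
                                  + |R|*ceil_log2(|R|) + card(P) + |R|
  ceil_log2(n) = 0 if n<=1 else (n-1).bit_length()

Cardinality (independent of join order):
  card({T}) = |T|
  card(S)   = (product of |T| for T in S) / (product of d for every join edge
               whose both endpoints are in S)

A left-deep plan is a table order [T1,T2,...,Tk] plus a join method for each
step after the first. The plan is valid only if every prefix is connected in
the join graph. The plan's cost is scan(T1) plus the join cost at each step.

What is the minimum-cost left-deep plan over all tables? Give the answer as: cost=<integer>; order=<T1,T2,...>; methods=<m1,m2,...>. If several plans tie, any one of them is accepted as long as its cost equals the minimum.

cost=2120; order=A,B,D,C; methods=hash,hash,hash

Selinger DP (subsets sized 1..n):
  {D}: scan cost=20, card=20
  {A}: scan cost=100, card=100
  {B}: scan cost=20, card=20
  {C}: scan cost=80, card=80
  {AD}: card=400; try (D,hash)→400, (A,merge)→940, (D,merge)→1020, (A,hash)→1440, (A,nl)→2020, (D,nl)→2100; best=400 via (D,hash)
  {CD}: card=800; try (D,hash)→360, (C,merge)→780, (D,merge)→840, (C,nl_idx)→960, (C,hash)→1160, (C,nl)→1620 …(+1); best=360 via (D,hash)
  {AB}: card=80; try (B,hash)→400, (A,merge)→940, (B,merge)→1020, (A,hash)→1440, (A,nl)→2020, (B,nl)→2100; best=400 via (B,hash)
  {ABD}: card=320; try (D,hash)→680, (B,hash)→1000, (D,merge)→1160, (D,nl)→2000, (B,merge)→4520, (B,nl)→8400; best=680 via (D,hash)
  {ACD}: card=16000; try (C,hash)→1920, (A,hash)→2560, (C,merge)→5040, (A,merge)→9960, (C,nl_idx)→19200, (C,nl)→32400 …(+1); best=1920 via (C,hash)
  {ABCD}: card=12800; try (C,hash)→2120, (C,merge)→4520, (C,nl_idx)→15720, (B,hash)→18120, (C,nl)→26280, (B,merge)→242040 …(+1); best=2120 via (C,hash)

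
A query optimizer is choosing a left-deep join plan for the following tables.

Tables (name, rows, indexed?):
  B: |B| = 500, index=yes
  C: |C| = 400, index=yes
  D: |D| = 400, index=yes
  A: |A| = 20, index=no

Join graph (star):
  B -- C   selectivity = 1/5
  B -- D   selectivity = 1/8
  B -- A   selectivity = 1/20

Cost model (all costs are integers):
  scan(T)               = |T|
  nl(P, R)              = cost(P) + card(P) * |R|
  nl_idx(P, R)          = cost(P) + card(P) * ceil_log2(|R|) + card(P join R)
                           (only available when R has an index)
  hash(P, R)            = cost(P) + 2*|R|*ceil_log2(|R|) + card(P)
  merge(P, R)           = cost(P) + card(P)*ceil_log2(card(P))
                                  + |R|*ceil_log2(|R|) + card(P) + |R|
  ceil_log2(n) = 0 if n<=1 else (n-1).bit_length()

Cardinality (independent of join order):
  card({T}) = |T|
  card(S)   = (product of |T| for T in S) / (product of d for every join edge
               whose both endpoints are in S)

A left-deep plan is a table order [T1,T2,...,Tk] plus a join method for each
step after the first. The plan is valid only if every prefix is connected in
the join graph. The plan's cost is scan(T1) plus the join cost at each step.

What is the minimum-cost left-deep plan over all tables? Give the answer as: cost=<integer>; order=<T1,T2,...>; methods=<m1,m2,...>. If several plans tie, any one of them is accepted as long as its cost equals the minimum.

cost=40600; order=A,B,D,C; methods=nl_idx,hash,hash

Selinger DP (subsets sized 1..n):
  {B}: scan cost=500, card=500
  {C}: scan cost=400, card=400
  {D}: scan cost=400, card=400
  {A}: scan cost=20, card=20
  {BC}: card=40000; try (C,hash)→8200, (B,merge)→9400, (C,merge)→9500, (B,hash)→9800, (B,nl_idx)→44000, (C,nl_idx)→45000 …(+2); best=8200 via (C,hash)
  {BD}: card=25000; try (D,hash)→8200, (B,merge)→9400, (D,merge)→9500, (B,hash)→9800, (B,nl_idx)→29000, (D,nl_idx)→30000 …(+2); best=8200 via (D,hash)
  {AB}: card=500; try (B,nl_idx)→700, (A,hash)→1200, (B,merge)→5140, (A,merge)→5620, (B,hash)→9040, (B,nl)→10020 …(+1); best=700 via (B,nl_idx)
  {BCD}: card=2000000; try (C,hash)→40400, (D,hash)→55400, (C,merge)→412200, (D,merge)→692200, (C,nl_idx)→2233200, (D,nl_idx)→2368200 …(+2); best=40400 via (C,hash)
  {ABC}: card=40000; try (C,hash)→8400, (C,merge)→9700, (C,nl_idx)→45200, (A,hash)→48400, (C,nl)→200700, (A,merge)→688320 …(+1); best=8400 via (C,hash)
  {ABD}: card=25000; try (D,hash)→8400, (D,merge)→9700, (D,nl_idx)→30200, (A,hash)→33400, (D,nl)→200700, (A,merge)→408320 …(+1); best=8400 via (D,hash)
  {ABCD}: card=2000000; try (C,hash)→40600, (D,hash)→55600, (C,merge)→412400, (D,merge)→692400, (A,hash)→2040600, (C,nl_idx)→2233400 …(+5); best=40600 via (C,hash)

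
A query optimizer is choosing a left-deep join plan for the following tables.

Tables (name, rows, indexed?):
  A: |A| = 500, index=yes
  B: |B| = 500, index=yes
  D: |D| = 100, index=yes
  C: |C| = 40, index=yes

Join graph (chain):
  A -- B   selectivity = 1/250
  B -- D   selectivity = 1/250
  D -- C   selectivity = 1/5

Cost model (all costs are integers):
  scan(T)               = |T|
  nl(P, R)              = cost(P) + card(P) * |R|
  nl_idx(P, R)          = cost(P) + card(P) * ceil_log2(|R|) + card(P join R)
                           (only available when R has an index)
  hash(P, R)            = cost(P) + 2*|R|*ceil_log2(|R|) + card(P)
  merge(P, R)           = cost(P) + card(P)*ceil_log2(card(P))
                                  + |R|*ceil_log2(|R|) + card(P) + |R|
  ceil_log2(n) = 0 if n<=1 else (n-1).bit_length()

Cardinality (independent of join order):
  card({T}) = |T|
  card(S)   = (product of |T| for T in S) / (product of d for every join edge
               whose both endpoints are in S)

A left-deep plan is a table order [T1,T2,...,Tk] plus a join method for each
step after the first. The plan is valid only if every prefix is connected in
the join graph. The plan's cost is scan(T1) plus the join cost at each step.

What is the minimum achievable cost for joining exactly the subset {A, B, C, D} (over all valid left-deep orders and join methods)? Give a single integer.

Selinger DP over subsets of {A,B,C,D}:
  {A}: scan cost=500, card=500
  {B}: scan cost=500, card=500
  {D}: scan cost=100, card=100
  {C}: scan cost=40, card=40
  {AB}: card=1000; try (B,nl_idx)→6000, (A,nl_idx)→6000, (B,hash)→10000, (A,hash)→10000, (B,merge)→10500, (A,merge)→10500 …(+2); best=6000 via (B,nl_idx)
  {BD}: card=200; try (B,nl_idx)→1200, (D,hash)→2400, (D,nl_idx)→4200, (B,merge)→5900, (D,merge)→6300, (B,hash)→9200 …(+2); best=1200 via (B,nl_idx)
  {CD}: card=800; try (C,hash)→680, (D,merge)→1120, (D,nl_idx)→1120, (C,merge)→1180, (D,hash)→1480, (C,nl_idx)→1500 …(+2); best=680 via (C,hash)
  {ABD}: card=400; try (A,nl_idx)→3400, (A,merge)→8000, (D,hash)→8400, (A,hash)→10400, (D,nl_idx)→13400, (D,merge)→17800 …(+2); best=3400 via (A,nl_idx)
  {BCD}: card=1600; try (C,hash)→1880, (C,merge)→3280, (C,nl_idx)→4000, (C,nl)→9200, (B,nl_idx)→9480, (B,hash)→10480 …(+2); best=1880 via (C,hash)
  {ABCD}: card=3200; try (C,hash)→4280, (C,merge)→7680, (C,nl_idx)→9000, (A,hash)→12480, (C,nl)→19400, (A,nl_idx)→19480 …(+2); best=4280 via (C,hash)

4280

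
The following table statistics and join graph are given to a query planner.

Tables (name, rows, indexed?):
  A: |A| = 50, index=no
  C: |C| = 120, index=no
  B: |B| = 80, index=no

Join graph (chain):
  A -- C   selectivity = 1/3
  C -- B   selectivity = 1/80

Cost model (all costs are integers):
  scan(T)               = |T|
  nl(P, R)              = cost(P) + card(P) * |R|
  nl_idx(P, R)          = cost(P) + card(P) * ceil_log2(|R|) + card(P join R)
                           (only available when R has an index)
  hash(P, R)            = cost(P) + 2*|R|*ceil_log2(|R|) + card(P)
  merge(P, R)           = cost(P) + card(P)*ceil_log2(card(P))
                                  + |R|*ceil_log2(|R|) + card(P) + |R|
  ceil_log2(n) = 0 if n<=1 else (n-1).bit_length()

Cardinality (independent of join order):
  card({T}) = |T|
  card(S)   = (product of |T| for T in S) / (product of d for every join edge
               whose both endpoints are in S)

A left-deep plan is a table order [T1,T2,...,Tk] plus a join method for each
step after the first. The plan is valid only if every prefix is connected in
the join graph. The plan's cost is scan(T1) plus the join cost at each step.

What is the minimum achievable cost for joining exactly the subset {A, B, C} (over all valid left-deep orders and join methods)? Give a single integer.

Selinger DP over subsets of {A,B,C}:
  {A}: scan cost=50, card=50
  {C}: scan cost=120, card=120
  {B}: scan cost=80, card=80
  {AC}: card=2000; try (A,hash)→840, (C,merge)→1360, (A,merge)→1430, (C,hash)→1780, (C,nl)→6050, (A,nl)→6120; best=840 via (A,hash)
  {BC}: card=120; try (B,hash)→1360, (C,merge)→1680, (B,merge)→1720, (C,hash)→1840, (C,nl)→9680, (B,nl)→9720; best=1360 via (B,hash)
  {ABC}: card=2000; try (A,hash)→2080, (A,merge)→2670, (B,hash)→3960, (A,nl)→7360, (B,merge)→25480, (B,nl)→160840; best=2080 via (A,hash)

2080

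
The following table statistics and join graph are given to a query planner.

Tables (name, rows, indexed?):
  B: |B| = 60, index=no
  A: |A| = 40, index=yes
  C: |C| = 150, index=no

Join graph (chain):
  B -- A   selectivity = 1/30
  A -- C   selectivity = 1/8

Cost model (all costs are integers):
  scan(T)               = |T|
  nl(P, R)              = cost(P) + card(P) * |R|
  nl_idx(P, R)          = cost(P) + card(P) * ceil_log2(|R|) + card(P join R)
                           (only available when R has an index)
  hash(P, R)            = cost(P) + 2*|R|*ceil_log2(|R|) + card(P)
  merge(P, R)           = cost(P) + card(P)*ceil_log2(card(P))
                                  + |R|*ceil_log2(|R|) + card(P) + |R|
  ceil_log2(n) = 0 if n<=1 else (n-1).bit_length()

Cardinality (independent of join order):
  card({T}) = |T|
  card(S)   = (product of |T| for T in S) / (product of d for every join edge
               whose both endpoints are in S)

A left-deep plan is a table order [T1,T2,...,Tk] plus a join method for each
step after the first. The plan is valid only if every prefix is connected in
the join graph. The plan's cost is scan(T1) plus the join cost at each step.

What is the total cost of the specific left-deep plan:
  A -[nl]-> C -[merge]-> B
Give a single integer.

step 1: scan A: cost=40, card=40
step 2: join C via nl
    card(P join C) = 40*150/(8) = 750
    cost = 40 + 40*150 = 6040
step 3: join B via merge
    card(P join B) = 750*60/(30) = 1500
    cost = 6040 + 750*10 + 60*6 + 750 + 60 = 14710

14710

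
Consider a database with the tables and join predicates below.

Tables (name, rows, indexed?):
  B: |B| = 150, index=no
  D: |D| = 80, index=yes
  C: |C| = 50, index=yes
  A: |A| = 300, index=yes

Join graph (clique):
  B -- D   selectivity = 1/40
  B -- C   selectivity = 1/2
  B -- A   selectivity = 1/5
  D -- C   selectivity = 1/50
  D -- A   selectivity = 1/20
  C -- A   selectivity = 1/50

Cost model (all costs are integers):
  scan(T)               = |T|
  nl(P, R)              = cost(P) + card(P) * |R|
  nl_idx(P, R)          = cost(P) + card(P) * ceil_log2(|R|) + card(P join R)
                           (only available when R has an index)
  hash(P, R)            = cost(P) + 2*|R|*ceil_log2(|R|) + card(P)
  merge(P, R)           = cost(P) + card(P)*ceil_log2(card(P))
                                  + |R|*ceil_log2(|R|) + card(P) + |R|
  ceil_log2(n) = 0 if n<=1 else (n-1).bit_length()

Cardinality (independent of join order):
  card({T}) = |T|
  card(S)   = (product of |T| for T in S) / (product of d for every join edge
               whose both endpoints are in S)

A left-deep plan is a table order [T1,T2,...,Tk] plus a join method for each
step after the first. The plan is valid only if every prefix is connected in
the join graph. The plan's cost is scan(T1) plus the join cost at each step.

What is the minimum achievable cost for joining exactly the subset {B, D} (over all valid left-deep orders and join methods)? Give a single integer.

1420

Selinger DP over subsets of {B,D}:
  {B}: scan cost=150, card=150
  {D}: scan cost=80, card=80
  {BD}: card=300; try (D,hash)→1420, (D,nl_idx)→1500, (B,merge)→2070, (D,merge)→2140, (B,hash)→2560, (B,nl)→12080 …(+1); best=1420 via (D,hash)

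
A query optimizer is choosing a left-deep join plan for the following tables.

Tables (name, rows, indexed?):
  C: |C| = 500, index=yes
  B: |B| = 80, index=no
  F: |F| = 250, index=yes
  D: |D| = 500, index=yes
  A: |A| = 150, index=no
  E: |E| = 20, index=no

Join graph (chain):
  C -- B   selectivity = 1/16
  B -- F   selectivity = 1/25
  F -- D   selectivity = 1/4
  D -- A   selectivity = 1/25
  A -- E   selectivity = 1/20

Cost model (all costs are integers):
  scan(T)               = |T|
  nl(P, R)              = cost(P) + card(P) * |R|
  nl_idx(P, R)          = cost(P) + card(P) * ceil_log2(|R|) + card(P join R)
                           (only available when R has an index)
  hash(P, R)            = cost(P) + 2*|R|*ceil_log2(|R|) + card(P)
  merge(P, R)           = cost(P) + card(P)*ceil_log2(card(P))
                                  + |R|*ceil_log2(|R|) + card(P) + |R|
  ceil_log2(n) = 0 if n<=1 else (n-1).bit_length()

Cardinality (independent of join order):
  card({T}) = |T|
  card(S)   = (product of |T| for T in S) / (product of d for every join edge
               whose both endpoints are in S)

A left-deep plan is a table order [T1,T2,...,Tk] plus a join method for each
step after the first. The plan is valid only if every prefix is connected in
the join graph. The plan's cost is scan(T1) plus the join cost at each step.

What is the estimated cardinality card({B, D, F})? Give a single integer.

Tables in S: B(80), D(500), F(250)
Edges inside S: B-F(d=25), F-D(d=4)
numerator = 80 * 500 * 250 = 10000000
denominator = 25 * 4 = 100
card(S) = 10000000 / 100 = 100000

100000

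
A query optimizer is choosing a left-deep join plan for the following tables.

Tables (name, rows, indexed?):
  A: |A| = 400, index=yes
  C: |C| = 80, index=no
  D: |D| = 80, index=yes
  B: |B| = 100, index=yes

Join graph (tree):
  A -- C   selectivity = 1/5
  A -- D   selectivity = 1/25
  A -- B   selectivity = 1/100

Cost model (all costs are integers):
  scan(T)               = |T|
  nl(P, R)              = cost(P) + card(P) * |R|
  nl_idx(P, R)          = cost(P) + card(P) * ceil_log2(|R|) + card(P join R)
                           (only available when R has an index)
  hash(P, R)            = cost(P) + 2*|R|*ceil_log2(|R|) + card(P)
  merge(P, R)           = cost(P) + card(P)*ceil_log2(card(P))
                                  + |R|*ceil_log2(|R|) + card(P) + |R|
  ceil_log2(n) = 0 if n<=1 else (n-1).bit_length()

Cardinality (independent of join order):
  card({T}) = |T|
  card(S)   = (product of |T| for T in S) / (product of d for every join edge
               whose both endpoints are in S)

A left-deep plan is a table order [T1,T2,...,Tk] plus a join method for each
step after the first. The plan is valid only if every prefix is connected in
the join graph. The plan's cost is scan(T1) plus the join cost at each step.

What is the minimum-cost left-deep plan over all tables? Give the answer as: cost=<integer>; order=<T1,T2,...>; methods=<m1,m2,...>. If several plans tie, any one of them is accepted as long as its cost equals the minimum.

cost=5320; order=B,A,D,C; methods=nl_idx,hash,hash

Selinger DP (subsets sized 1..n):
  {A}: scan cost=400, card=400
  {C}: scan cost=80, card=80
  {D}: scan cost=80, card=80
  {B}: scan cost=100, card=100
  {AC}: card=6400; try (C,hash)→1920, (A,merge)→4720, (C,merge)→5040, (A,nl_idx)→7200, (A,hash)→7360, (A,nl)→32080 …(+1); best=1920 via (C,hash)
  {AD}: card=1280; try (D,hash)→1920, (A,nl_idx)→2080, (D,nl_idx)→4480, (A,merge)→4720, (D,merge)→5040, (A,hash)→7360 …(+2); best=1920 via (D,hash)
  {AB}: card=400; try (A,nl_idx)→1400, (B,hash)→2200, (B,nl_idx)→3600, (A,merge)→4900, (B,merge)→5200, (A,hash)→7400 …(+2); best=1400 via (A,nl_idx)
  {ACD}: card=20480; try (C,hash)→4320, (D,hash)→9440, (C,merge)→17920, (D,nl_idx)→67200, (D,merge)→92160, (C,nl)→104320 …(+1); best=4320 via (C,hash)
  {ABC}: card=6400; try (C,hash)→2920, (C,merge)→6040, (B,hash)→9720, (C,nl)→33400, (B,nl_idx)→53120, (B,merge)→92320 …(+1); best=2920 via (C,hash)
  {ABD}: card=1280; try (D,hash)→2920, (B,hash)→4600, (D,nl_idx)→5480, (D,merge)→6040, (B,nl_idx)→12160, (B,merge)→18080 …(+2); best=2920 via (D,hash)
  {ABCD}: card=20480; try (C,hash)→5320, (D,hash)→10440, (C,merge)→18920, (B,hash)→26200, (D,nl_idx)→68200, (D,merge)→93160 …(+5); best=5320 via (C,hash)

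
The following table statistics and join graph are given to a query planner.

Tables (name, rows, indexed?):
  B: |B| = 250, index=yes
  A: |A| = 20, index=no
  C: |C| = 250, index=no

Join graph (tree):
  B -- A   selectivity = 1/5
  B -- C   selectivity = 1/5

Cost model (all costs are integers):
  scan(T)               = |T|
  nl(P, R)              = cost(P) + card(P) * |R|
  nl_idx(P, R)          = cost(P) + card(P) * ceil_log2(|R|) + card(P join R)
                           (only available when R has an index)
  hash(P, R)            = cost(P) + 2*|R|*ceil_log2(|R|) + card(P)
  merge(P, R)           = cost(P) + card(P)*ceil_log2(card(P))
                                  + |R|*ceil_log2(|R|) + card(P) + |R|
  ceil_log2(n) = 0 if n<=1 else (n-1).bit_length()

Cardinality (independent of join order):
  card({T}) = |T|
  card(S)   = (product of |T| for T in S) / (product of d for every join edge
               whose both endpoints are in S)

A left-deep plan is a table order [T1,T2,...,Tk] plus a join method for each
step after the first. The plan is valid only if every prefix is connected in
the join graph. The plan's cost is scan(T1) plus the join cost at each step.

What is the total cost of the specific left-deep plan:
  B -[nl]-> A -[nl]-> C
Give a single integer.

step 1: scan B: cost=250, card=250
step 2: join A via nl
    card(P join A) = 250*20/(5) = 1000
    cost = 250 + 250*20 = 5250
step 3: join C via nl
    card(P join C) = 1000*250/(5) = 50000
    cost = 5250 + 1000*250 = 255250

255250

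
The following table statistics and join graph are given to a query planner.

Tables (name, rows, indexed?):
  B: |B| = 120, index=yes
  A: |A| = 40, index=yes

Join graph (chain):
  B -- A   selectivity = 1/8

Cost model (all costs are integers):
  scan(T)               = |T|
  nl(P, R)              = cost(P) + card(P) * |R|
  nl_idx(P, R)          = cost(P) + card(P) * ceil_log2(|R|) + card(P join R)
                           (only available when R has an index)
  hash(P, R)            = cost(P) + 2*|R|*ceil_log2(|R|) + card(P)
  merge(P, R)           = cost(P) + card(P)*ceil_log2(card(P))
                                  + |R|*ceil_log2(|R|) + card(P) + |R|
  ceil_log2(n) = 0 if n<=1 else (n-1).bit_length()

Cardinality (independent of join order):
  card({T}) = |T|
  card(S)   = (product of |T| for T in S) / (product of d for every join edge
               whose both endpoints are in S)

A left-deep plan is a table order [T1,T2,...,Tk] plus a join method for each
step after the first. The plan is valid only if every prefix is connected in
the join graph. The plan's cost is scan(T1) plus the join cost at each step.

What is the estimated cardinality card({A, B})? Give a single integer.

Tables in S: A(40), B(120)
Edges inside S: B-A(d=8)
numerator = 40 * 120 = 4800
denominator = 8 = 8
card(S) = 4800 / 8 = 600

600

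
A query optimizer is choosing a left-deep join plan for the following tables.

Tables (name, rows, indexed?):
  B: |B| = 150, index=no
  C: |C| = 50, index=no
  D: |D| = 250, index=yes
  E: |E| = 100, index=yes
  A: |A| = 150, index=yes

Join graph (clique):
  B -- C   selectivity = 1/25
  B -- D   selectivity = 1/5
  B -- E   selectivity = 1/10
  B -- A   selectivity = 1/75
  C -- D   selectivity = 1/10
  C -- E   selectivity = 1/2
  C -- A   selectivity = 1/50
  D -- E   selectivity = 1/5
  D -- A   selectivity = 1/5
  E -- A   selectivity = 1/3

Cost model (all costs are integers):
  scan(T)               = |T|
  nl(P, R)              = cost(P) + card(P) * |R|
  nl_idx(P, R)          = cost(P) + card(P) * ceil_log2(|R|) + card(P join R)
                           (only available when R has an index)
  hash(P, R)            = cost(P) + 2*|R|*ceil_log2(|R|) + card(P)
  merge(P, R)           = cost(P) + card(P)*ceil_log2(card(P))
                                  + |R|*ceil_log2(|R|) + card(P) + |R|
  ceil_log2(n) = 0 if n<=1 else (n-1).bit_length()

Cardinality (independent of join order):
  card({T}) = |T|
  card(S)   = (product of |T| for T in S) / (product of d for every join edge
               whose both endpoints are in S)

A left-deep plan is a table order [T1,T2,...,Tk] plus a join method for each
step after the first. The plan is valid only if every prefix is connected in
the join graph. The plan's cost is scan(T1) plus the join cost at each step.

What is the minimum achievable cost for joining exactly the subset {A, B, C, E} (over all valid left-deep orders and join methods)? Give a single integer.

2654

Selinger DP over subsets of {A,B,C,E}:
  {B}: scan cost=150, card=150
  {C}: scan cost=50, card=50
  {E}: scan cost=100, card=100
  {A}: scan cost=150, card=150
  {BC}: card=300; try (C,hash)→900, (B,merge)→1750, (C,merge)→1850, (B,hash)→2500, (B,nl)→7550, (C,nl)→7650; best=900 via (C,hash)
  {BE}: card=1500; try (E,hash)→1700, (B,merge)→2250, (E,merge)→2300, (B,hash)→2600, (E,nl_idx)→2700, (B,nl)→15100 …(+1); best=1700 via (E,hash)
  {AB}: card=300; try (A,nl_idx)→1650, (B,hash)→2700, (A,hash)→2700, (B,merge)→2850, (A,merge)→2850, (B,nl)→22650 …(+1); best=1650 via (A,nl_idx)
  {CE}: card=2500; try (C,hash)→800, (E,merge)→1200, (C,merge)→1250, (E,hash)→1500, (E,nl_idx)→2900, (E,nl)→5050 …(+1); best=800 via (C,hash)
  {AC}: card=150; try (A,nl_idx)→600, (C,hash)→900, (A,merge)→1750, (C,merge)→1850, (A,hash)→2500, (A,nl)→7550 …(+1); best=600 via (A,nl_idx)
  {AE}: card=5000; try (E,hash)→1700, (A,merge)→2250, (E,merge)→2300, (A,hash)→2600, (A,nl_idx)→5900, (E,nl_idx)→6200 …(+2); best=1700 via (E,hash)
  {BCE}: card=1500; try (E,hash)→2600, (C,hash)→3800, (E,nl_idx)→4500, (E,merge)→4700, (B,hash)→5700, (C,merge)→20050 …(+4); best=2600 via (E,hash)
  {ABC}: card=12; try (C,hash)→2550, (B,hash)→3150, (B,merge)→3300, (A,nl_idx)→3312, (A,hash)→3600, (C,merge)→5000 …(+4); best=2550 via (C,hash)
  {ABE}: card=1000; try (E,hash)→3350, (E,nl_idx)→4750, (E,merge)→5450, (A,hash)→5600, (B,hash)→9100, (A,nl_idx)→14700 …(+5); best=3350 via (E,hash)
  {ACE}: card=2500; try (E,hash)→2150, (E,merge)→2750, (E,nl_idx)→4150, (A,hash)→5700, (C,hash)→7300, (E,nl)→15600 …(+5); best=2150 via (E,hash)
  {ABCE}: card=20; try (E,nl_idx)→2654, (E,merge)→3410, (E,nl)→3750, (E,hash)→3962, (C,hash)→4950, (A,hash)→6500 …(+8); best=2654 via (E,nl_idx)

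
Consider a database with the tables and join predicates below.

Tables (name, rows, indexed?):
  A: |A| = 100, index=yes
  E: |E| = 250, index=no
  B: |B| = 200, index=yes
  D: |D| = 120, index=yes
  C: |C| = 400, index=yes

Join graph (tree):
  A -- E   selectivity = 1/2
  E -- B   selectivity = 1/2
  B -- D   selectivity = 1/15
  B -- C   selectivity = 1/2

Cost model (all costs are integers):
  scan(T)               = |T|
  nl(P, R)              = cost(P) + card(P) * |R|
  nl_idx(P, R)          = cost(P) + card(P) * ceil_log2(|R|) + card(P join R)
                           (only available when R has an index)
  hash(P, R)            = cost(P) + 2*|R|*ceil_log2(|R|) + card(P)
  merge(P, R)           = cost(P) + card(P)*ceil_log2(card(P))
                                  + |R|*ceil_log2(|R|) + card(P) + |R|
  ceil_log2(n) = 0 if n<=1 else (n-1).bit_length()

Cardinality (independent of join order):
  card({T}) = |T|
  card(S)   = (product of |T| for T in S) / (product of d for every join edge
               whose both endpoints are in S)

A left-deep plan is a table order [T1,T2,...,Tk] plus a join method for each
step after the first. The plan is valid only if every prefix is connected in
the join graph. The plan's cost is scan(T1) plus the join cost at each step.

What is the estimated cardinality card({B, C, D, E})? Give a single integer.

Tables in S: B(200), C(400), D(120), E(250)
Edges inside S: E-B(d=2), B-D(d=15), B-C(d=2)
numerator = 200 * 400 * 120 * 250 = 2400000000
denominator = 2 * 15 * 2 = 60
card(S) = 2400000000 / 60 = 40000000

40000000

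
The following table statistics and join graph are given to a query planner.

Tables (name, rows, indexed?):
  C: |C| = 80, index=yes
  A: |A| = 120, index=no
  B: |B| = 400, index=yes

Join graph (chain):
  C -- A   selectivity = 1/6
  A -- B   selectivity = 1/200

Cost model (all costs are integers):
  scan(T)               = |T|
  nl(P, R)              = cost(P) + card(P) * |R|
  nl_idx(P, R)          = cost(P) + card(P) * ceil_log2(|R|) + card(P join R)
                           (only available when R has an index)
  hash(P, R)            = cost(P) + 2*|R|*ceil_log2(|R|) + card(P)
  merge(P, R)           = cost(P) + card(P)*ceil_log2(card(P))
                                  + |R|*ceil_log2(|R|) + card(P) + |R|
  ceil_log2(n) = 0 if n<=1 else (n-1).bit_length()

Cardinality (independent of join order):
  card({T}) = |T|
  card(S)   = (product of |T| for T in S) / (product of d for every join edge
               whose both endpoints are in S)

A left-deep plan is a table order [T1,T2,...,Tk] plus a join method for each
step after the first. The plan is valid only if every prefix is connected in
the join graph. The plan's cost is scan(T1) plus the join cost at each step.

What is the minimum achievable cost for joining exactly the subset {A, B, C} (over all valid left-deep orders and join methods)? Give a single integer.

2800

Selinger DP over subsets of {A,B,C}:
  {C}: scan cost=80, card=80
  {A}: scan cost=120, card=120
  {B}: scan cost=400, card=400
  {AC}: card=1600; try (C,hash)→1360, (A,merge)→1680, (C,merge)→1720, (A,hash)→1840, (C,nl_idx)→2560, (A,nl)→9680 …(+1); best=1360 via (C,hash)
  {AB}: card=240; try (B,nl_idx)→1440, (A,hash)→2480, (B,merge)→5080, (A,merge)→5360, (B,hash)→7440, (B,nl)→48120 …(+1); best=1440 via (B,nl_idx)
  {ABC}: card=3200; try (C,hash)→2800, (C,merge)→4240, (C,nl_idx)→6320, (B,hash)→10160, (B,nl_idx)→18960, (C,nl)→20640 …(+2); best=2800 via (C,hash)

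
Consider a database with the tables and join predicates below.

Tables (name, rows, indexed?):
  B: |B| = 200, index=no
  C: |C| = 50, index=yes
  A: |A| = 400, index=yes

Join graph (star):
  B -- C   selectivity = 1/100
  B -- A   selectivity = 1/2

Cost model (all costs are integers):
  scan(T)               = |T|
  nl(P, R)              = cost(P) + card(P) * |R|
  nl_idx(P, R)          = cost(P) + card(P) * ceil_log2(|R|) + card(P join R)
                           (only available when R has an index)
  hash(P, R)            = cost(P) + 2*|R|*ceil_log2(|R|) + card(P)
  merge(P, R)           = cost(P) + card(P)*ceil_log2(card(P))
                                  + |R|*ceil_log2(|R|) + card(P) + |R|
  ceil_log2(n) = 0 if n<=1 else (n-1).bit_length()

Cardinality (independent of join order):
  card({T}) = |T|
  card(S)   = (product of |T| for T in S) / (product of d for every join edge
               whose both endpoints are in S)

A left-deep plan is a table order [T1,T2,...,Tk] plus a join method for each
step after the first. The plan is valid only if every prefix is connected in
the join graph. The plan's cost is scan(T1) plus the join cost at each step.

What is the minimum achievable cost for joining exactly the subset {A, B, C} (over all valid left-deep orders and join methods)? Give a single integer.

Selinger DP over subsets of {A,B,C}:
  {B}: scan cost=200, card=200
  {C}: scan cost=50, card=50
  {A}: scan cost=400, card=400
  {BC}: card=100; try (C,hash)→1000, (C,nl_idx)→1500, (B,merge)→2200, (C,merge)→2350, (B,hash)→3300, (B,nl)→10050 …(+1); best=1000 via (C,hash)
  {AB}: card=40000; try (B,hash)→4000, (A,merge)→6000, (B,merge)→6200, (A,hash)→7600, (A,nl_idx)→42000, (A,nl)→80200 …(+1); best=4000 via (B,hash)
  {ABC}: card=20000; try (A,merge)→5800, (A,hash)→8300, (A,nl_idx)→21900, (A,nl)→41000, (C,hash)→44600, (C,nl_idx)→264000 …(+2); best=5800 via (A,merge)

5800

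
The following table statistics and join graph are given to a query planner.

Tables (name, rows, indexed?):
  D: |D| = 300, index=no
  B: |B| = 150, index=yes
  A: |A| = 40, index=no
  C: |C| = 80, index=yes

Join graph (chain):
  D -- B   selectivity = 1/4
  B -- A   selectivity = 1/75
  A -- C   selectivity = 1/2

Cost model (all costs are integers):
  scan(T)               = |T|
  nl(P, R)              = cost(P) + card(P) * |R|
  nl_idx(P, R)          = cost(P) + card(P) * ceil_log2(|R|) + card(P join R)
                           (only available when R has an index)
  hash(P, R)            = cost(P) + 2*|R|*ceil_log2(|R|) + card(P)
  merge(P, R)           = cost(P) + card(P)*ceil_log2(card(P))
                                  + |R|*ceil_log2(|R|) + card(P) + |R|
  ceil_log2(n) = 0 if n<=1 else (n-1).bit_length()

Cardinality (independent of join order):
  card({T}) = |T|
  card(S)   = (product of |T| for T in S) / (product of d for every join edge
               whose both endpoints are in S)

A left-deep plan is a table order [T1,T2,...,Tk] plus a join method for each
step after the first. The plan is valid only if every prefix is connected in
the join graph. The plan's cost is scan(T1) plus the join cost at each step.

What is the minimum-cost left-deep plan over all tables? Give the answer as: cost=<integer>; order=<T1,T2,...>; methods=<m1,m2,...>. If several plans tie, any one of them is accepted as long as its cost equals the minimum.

Selinger DP (subsets sized 1..n):
  {D}: scan cost=300, card=300
  {B}: scan cost=150, card=150
  {A}: scan cost=40, card=40
  {C}: scan cost=80, card=80
  {BD}: card=11250; try (B,hash)→3000, (D,merge)→4500, (B,merge)→4650, (D,hash)→5700, (B,nl_idx)→13950, (D,nl)→45150 …(+1); best=3000 via (B,hash)
  {AB}: card=80; try (B,nl_idx)→440, (A,hash)→780, (B,merge)→1670, (A,merge)→1780, (B,hash)→2480, (B,nl)→6040 …(+1); best=440 via (B,nl_idx)
  {AC}: card=1600; try (A,hash)→640, (C,merge)→960, (A,merge)→1000, (C,hash)→1200, (C,nl_idx)→1920, (C,nl)→3240 …(+1); best=640 via (A,hash)
  {ABD}: card=6000; try (D,merge)→4080, (D,hash)→5920, (A,hash)→14730, (D,nl)→24440, (A,merge)→172030, (A,nl)→453000; best=4080 via (D,merge)
  {ABC}: card=3200; try (C,hash)→1640, (C,merge)→1720, (C,nl_idx)→4200, (B,hash)→4640, (C,nl)→6840, (B,nl_idx)→16640 …(+2); best=1640 via (C,hash)
  {ABCD}: card=240000; try (D,hash)→10240, (C,hash)→11200, (D,merge)→46240, (C,merge)→88720, (C,nl_idx)→286080, (C,nl)→484080 …(+1); best=10240 via (D,hash)

cost=10240; order=A,B,C,D; methods=nl_idx,hash,hash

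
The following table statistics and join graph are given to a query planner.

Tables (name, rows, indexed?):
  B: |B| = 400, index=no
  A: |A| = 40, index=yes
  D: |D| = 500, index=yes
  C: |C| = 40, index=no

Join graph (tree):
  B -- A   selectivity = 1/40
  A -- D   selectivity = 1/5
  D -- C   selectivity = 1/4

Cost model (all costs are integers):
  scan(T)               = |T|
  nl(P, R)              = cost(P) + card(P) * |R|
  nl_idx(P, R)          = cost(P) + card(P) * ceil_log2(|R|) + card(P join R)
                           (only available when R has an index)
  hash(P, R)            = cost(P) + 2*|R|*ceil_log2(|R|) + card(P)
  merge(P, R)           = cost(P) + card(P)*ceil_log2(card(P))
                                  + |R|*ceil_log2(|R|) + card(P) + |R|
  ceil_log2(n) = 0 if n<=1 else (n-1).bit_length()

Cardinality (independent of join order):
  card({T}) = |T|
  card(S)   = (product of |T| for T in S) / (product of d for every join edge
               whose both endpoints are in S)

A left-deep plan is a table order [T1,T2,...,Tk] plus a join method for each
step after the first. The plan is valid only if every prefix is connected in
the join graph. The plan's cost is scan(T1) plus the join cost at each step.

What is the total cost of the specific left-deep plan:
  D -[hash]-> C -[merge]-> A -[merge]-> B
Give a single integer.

step 1: scan D: cost=500, card=500
step 2: join C via hash
    card(P join C) = 500*40/(4) = 5000
    cost = 500 + 2*40*6 + 500 = 1480
step 3: join A via merge
    card(P join A) = 5000*40/(5) = 40000
    cost = 1480 + 5000*13 + 40*6 + 5000 + 40 = 71760
step 4: join B via merge
    card(P join B) = 40000*400/(40) = 400000
    cost = 71760 + 40000*16 + 400*9 + 40000 + 400 = 755760

755760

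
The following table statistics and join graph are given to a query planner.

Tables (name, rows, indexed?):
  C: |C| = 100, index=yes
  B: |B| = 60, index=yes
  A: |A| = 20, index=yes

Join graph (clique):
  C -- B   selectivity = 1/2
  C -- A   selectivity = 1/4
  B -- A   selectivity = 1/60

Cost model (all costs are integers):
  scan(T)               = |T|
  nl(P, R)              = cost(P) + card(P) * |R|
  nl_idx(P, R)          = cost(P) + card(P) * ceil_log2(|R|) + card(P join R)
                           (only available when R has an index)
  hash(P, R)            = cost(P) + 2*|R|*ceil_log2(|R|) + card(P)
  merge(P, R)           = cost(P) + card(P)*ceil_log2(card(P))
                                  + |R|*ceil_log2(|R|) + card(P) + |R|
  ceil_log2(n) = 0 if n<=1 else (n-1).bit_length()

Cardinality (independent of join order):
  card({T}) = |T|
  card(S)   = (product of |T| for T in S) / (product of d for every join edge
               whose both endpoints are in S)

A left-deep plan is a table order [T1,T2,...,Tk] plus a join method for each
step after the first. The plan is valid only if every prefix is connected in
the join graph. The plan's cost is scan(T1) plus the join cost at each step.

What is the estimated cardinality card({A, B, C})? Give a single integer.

250

Tables in S: A(20), B(60), C(100)
Edges inside S: C-B(d=2), C-A(d=4), B-A(d=60)
numerator = 20 * 60 * 100 = 120000
denominator = 2 * 4 * 60 = 480
card(S) = 120000 / 480 = 250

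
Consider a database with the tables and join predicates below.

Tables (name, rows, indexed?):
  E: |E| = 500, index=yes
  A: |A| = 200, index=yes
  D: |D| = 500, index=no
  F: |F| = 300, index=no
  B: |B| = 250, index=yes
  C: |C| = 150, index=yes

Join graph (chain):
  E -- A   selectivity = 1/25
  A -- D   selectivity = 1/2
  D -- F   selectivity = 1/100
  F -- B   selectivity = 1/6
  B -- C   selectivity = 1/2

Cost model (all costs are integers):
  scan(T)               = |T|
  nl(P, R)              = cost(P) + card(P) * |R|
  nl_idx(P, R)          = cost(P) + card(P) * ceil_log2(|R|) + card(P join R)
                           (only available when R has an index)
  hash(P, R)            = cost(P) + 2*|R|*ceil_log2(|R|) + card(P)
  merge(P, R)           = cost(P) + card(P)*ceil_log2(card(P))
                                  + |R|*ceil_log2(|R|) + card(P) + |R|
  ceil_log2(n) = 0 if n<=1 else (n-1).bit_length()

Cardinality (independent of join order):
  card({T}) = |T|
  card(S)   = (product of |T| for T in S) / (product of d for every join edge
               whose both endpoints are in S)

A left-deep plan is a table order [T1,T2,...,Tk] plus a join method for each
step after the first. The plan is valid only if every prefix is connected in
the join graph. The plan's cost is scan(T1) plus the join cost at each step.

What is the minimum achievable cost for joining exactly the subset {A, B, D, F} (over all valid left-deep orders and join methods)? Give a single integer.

77600

Selinger DP over subsets of {A,B,D,F}:
  {A}: scan cost=200, card=200
  {D}: scan cost=500, card=500
  {F}: scan cost=300, card=300
  {B}: scan cost=250, card=250
  {AD}: card=50000; try (A,hash)→4200, (D,merge)→7000, (A,merge)→7300, (D,hash)→9400, (A,nl_idx)→54500, (D,nl)→100200 …(+1); best=4200 via (A,hash)
  {DF}: card=1500; try (F,hash)→6400, (D,merge)→8300, (F,merge)→8500, (D,hash)→9600, (D,nl)→150300, (F,nl)→150500; best=6400 via (F,hash)
  {BF}: card=12500; try (B,hash)→4600, (F,merge)→5500, (B,merge)→5550, (F,hash)→5900, (B,nl_idx)→15200, (F,nl)→75250 …(+1); best=4600 via (B,hash)
  {ADF}: card=150000; try (A,hash)→11100, (A,merge)→26200, (F,hash)→59600, (A,nl_idx)→168400, (A,nl)→306400, (F,merge)→857200 …(+1); best=11100 via (A,hash)
  {BDF}: card=62500; try (B,hash)→11900, (D,hash)→26100, (B,merge)→26650, (B,nl_idx)→80900, (D,merge)→197100, (B,nl)→381400 …(+1); best=11900 via (B,hash)
  {ABDF}: card=6250000; try (A,hash)→77600, (B,hash)→165100, (A,merge)→1076200, (B,merge)→2863350, (A,nl_idx)→6761900, (B,nl_idx)→7461100 …(+2); best=77600 via (A,hash)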